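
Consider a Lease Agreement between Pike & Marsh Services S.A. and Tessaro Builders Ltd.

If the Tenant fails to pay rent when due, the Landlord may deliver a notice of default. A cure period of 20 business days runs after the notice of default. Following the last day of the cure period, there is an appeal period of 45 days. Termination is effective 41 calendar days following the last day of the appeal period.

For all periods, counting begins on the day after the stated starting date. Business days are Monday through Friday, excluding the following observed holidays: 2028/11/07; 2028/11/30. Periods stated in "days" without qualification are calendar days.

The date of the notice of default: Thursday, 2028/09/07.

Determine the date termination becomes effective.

2028/12/30

From Thursday, 2028/09/07, 20 business days (Sep 8, Sep 11, Sep 12, Sep 13, …, Oct 3, Oct 4, Oct 5, skipping weekends) brings us to Thursday, 2028/10/05, which is the last day of the cure period.
The last day of the appeal period: 2028/10/05 + 45 days = 2028/11/19.
The date termination becomes effective: 41 calendar days after 2028/11/19 is 2028/12/30.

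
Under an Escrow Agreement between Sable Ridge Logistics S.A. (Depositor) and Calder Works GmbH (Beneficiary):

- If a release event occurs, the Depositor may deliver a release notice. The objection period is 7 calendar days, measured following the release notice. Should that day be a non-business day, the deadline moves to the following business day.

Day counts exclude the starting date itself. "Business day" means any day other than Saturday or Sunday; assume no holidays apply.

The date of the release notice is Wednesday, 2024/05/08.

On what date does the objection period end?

The last day of the objection period: 7 calendar days after 2024/05/08 is 2024/05/15. 2024/05/15 is a Wednesday, so no roll-forward applies.

2024/05/15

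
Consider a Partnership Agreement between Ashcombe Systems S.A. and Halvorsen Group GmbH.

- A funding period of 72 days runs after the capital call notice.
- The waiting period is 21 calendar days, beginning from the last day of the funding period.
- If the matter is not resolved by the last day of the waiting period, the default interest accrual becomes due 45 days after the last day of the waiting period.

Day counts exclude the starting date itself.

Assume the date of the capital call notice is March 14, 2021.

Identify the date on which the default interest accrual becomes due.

July 30, 2021

The last day of the funding period: March 14, 2021 + 72 days = May 25, 2021.
The last day of the waiting period: 21 calendar days after May 25, 2021 is June 15, 2021.
Adding 45 calendar days to June 15, 2021 gives July 30, 2021, which is the date on which the default interest accrual becomes due.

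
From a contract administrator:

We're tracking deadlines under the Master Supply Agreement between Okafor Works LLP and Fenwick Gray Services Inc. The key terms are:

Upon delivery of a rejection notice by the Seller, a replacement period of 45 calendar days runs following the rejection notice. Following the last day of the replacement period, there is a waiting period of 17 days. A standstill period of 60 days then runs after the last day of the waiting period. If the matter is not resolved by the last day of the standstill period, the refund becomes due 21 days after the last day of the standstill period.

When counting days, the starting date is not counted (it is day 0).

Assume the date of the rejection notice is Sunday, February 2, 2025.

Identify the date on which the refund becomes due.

The last day of the replacement period: 45 calendar days after February 2, 2025 is March 19, 2025.
The last day of the waiting period: March 19, 2025 + 17 days = April 5, 2025.
The last day of the standstill period: April 5, 2025 + 60 days = June 4, 2025.
Adding 21 calendar days to June 4, 2025 gives June 25, 2025, which is the date on which the refund becomes due.

June 25, 2025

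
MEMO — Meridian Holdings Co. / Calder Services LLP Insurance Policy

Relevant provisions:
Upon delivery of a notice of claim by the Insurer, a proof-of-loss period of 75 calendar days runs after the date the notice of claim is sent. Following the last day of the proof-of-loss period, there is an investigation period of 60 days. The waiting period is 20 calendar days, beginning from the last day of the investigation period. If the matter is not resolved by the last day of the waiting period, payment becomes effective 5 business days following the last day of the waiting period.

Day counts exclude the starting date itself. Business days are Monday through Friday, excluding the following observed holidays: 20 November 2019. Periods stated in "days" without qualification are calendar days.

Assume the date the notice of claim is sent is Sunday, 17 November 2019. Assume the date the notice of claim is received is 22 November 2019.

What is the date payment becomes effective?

27 April 2020

Adding 75 calendar days to 17 November 2019 gives 31 January 2020, which is the last day of the proof-of-loss period.
The last day of the investigation period: 31 January 2020 + 60 days = 31 March 2020.
Adding 20 calendar days to 31 March 2020 gives 20 April 2020, which is the last day of the waiting period.
The date payment becomes effective: counting 5 business days from Monday, 20 April 2020 (Apr 21, Apr 22, Apr 23, Apr 24, Apr 27, skipping weekends) reaches Monday, 27 April 2020.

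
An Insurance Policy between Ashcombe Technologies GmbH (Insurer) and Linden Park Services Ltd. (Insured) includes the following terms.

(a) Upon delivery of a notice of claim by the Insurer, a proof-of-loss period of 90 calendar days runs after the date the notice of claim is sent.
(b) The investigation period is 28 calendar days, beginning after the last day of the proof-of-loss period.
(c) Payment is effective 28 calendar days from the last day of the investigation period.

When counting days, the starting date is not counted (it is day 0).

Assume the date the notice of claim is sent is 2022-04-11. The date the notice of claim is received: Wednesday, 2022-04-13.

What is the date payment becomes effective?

2022-09-04

Adding 90 calendar days to 2022-04-11 gives 2022-07-10, which is the last day of the proof-of-loss period.
The last day of the investigation period: 2022-07-10 + 28 days = 2022-08-07.
Adding 28 calendar days to 2022-08-07 gives 2022-09-04, which is the date payment becomes effective.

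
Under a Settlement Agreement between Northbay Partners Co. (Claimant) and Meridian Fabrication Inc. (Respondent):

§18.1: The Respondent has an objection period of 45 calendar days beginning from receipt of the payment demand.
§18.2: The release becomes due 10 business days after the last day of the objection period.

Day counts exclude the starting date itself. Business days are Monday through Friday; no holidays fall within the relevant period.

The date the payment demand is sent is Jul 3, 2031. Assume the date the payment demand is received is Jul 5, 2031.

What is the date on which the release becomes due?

Sep 2, 2031

The last day of the objection period: Jul 5, 2031 + 45 days = Aug 19, 2031.
From Tuesday, Aug 19, 2031, 10 business days (Aug 20, Aug 21, Aug 22, Aug 25, Aug 26, Aug 27, Aug 28, Aug 29, Sep 1, Sep 2, skipping weekends) brings us to Tuesday, Sep 2, 2031, which is the date on which the release becomes due.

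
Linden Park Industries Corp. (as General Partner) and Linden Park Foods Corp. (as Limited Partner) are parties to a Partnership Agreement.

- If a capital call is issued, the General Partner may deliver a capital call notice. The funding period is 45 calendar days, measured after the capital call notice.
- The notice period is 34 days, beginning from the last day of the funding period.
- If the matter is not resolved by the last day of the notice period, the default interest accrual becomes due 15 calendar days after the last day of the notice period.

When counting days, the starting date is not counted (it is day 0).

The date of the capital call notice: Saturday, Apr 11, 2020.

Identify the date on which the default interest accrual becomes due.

Jul 14, 2020

Adding 45 calendar days to Apr 11, 2020 gives May 26, 2020, which is the last day of the funding period.
The last day of the notice period: 34 calendar days after May 26, 2020 is Jun 29, 2020.
The date on which the default interest accrual becomes due: 15 calendar days after Jun 29, 2020 is Jul 14, 2020.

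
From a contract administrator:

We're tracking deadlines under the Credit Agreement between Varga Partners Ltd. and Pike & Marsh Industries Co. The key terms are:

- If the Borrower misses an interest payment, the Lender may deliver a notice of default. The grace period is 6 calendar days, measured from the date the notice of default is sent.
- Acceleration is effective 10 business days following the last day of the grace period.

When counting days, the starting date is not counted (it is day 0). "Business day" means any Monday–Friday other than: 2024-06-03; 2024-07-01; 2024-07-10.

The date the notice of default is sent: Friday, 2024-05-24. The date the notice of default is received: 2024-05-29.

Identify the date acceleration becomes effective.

Adding 6 calendar days to 2024-05-24 gives 2024-05-30, which is the last day of the grace period.
The date acceleration becomes effective: counting 10 business days from Thursday, 2024-05-30 (May 31, Jun 4, Jun 5, Jun 6, Jun 7, Jun 10, Jun 11, Jun 12, Jun 13, Jun 14, skipping weekends and the listed holiday on Jun 3) reaches Friday, 2024-06-14.

2024-06-14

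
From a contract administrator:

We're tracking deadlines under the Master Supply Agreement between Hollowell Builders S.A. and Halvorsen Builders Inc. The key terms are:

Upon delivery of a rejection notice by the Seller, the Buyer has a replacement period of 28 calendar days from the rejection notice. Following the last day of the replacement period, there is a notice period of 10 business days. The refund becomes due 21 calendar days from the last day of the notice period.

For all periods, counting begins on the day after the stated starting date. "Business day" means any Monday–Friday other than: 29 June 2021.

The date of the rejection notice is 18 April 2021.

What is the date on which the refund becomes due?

Adding 28 calendar days to 18 April 2021 gives 16 May 2021, which is the last day of the replacement period.
From Sunday, 16 May 2021, 10 business days (May 17, May 18, May 19, May 20, May 21, May 24, May 25, May 26, May 27, May 28, skipping weekends) brings us to Friday, 28 May 2021, which is the last day of the notice period.
The date on which the refund becomes due: 21 calendar days after 28 May 2021 is 18 June 2021.

18 June 2021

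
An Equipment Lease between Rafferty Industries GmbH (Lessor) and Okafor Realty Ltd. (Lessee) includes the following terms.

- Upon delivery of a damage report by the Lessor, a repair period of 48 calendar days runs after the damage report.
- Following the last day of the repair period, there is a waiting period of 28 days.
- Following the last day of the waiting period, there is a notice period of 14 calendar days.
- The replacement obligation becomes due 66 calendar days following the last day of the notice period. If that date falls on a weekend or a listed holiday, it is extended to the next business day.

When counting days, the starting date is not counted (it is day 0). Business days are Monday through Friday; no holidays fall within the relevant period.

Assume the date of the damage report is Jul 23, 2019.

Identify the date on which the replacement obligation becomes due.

The last day of the repair period: 48 calendar days after Jul 23, 2019 is Sep 9, 2019.
The last day of the waiting period: 28 calendar days after Sep 9, 2019 is Oct 7, 2019.
The last day of the notice period: 14 calendar days after Oct 7, 2019 is Oct 21, 2019.
The date on which the replacement obligation becomes due: 66 calendar days after Oct 21, 2019 is Dec 26, 2019. Dec 26, 2019 is a Thursday, so no roll-forward applies.

Dec 26, 2019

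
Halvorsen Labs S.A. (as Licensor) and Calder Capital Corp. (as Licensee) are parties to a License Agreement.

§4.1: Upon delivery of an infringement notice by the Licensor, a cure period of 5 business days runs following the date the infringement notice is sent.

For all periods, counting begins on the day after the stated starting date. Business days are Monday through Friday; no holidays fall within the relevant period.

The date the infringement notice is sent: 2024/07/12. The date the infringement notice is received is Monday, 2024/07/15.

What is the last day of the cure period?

2024/07/19

From Friday, 2024/07/12, 5 business days (Jul 15, Jul 16, Jul 17, Jul 18, Jul 19, skipping weekends) brings us to Friday, 2024/07/19, which is the last day of the cure period.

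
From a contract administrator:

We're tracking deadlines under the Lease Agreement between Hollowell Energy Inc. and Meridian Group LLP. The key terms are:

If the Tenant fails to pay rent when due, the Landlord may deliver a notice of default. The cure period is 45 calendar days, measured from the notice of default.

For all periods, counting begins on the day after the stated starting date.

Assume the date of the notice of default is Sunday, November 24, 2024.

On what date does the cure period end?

The last day of the cure period: November 24, 2024 + 45 days = January 8, 2025.

January 8, 2025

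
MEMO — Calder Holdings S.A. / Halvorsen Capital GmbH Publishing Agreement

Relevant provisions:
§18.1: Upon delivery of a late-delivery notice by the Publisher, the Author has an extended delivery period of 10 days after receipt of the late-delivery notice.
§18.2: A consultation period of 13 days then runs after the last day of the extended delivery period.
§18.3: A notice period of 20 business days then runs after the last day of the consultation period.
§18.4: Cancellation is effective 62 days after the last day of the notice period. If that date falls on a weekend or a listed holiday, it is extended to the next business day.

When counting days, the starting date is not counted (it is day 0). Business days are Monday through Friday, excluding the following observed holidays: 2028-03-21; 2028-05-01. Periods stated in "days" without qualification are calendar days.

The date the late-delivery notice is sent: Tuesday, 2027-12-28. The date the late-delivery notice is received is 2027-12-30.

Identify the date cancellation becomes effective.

The last day of the extended delivery period: 10 calendar days after 2027-12-30 is 2028-01-09.
The last day of the consultation period: 2028-01-09 + 13 days = 2028-01-22.
The last day of the notice period: 20 business days after Saturday, 2028-01-22, skipping weekends — Jan 24, Jan 25, Jan 26, Jan 27, …, Feb 16, Feb 17, Feb 18 — lands on Friday, 2028-02-18.
Adding 62 calendar days to 2028-02-18 gives 2028-04-20, which is the date cancellation becomes effective. 2028-04-20 is a Thursday and is not a listed holiday, so no roll-forward applies.

2028-04-20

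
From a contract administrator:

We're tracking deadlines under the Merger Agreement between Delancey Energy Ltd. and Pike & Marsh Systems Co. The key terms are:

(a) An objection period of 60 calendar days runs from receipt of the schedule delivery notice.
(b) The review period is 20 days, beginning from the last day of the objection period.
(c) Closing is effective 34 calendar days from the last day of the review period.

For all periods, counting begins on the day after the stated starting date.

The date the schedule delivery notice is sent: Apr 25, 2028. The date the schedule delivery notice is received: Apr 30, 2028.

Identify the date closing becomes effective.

The last day of the objection period: Apr 30, 2028 + 60 days = Jun 29, 2028.
The last day of the review period: Jun 29, 2028 + 20 days = Jul 19, 2028.
The date closing becomes effective: Jul 19, 2028 + 34 days = Aug 22, 2028.

Aug 22, 2028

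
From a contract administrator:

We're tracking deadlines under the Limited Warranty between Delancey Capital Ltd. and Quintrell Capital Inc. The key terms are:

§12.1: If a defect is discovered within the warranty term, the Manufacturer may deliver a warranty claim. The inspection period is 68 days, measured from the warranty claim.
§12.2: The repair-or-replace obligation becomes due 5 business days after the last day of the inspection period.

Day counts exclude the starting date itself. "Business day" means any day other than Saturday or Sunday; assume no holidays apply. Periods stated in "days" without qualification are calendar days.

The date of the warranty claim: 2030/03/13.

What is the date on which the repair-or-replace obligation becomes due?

The last day of the inspection period: 68 calendar days after 2030/03/13 is 2030/05/20.
From Monday, 2030/05/20, 5 business days (May 21, May 22, May 23, May 24, May 27, skipping weekends) brings us to Monday, 2030/05/27, which is the date on which the repair-or-replace obligation becomes due.

2030/05/27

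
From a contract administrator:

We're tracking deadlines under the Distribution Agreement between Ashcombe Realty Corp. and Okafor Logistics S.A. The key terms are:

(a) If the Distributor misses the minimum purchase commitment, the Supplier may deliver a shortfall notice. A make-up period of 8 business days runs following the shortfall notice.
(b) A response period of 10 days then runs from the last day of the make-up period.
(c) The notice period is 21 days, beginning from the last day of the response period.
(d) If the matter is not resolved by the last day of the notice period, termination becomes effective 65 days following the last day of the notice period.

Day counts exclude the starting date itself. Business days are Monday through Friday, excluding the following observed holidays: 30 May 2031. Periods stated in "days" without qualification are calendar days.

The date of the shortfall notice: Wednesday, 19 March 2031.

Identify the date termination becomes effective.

5 July 2031

The last day of the make-up period: counting 8 business days from Wednesday, 19 March 2031 (Mar 20, Mar 21, Mar 24, Mar 25, Mar 26, Mar 27, Mar 28, Mar 31, skipping weekends) reaches Monday, 31 March 2031.
The last day of the response period: 10 calendar days after 31 March 2031 is 10 April 2031.
Adding 21 calendar days to 10 April 2031 gives 1 May 2031, which is the last day of the notice period.
The date termination becomes effective: 65 calendar days after 1 May 2031 is 5 July 2031.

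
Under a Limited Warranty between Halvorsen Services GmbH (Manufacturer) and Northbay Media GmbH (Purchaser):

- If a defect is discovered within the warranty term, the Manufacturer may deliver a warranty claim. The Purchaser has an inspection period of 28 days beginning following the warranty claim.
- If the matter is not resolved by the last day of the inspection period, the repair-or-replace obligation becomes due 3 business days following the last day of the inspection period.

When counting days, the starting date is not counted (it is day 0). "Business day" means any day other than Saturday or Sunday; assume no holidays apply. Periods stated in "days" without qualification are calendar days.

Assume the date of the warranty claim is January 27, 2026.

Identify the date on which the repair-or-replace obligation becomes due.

Adding 28 calendar days to January 27, 2026 gives February 24, 2026, which is the last day of the inspection period.
The date on which the repair-or-replace obligation becomes due: 3 business days after Tuesday, February 24, 2026, skipping weekends — Feb 25, Feb 26, Feb 27 — lands on Friday, February 27, 2026.

February 27, 2026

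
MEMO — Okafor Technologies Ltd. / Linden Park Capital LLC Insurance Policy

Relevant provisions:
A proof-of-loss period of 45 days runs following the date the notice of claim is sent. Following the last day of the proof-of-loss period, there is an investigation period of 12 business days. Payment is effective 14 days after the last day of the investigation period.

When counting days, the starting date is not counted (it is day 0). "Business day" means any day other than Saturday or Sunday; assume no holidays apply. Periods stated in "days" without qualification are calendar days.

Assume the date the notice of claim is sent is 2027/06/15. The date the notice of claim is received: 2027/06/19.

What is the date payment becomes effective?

The last day of the proof-of-loss period: 45 calendar days after 2027/06/15 is 2027/07/30.
The last day of the investigation period: counting 12 business days from Friday, 2027/07/30 (Aug 2, Aug 3, Aug 4, Aug 5, …, Aug 13, Aug 16, Aug 17, skipping weekends) reaches Tuesday, 2027/08/17.
Adding 14 calendar days to 2027/08/17 gives 2027/08/31, which is the date payment becomes effective.

2027/08/31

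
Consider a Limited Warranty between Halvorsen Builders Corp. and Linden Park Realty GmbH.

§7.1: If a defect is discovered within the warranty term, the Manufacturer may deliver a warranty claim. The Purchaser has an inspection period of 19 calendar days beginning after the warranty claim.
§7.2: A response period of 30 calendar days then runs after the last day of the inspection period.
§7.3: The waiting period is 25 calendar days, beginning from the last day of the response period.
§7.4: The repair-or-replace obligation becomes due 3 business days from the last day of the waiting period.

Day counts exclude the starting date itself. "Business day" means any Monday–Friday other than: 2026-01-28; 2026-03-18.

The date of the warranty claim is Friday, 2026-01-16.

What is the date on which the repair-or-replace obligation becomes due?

The last day of the inspection period: 2026-01-16 + 19 days = 2026-02-04.
The last day of the response period: 2026-02-04 + 30 days = 2026-03-06.
The last day of the waiting period: 25 calendar days after 2026-03-06 is 2026-03-31.
The date on which the repair-or-replace obligation becomes due: counting 3 business days from Tuesday, 2026-03-31 (Apr 1, Apr 2, Apr 3, skipping weekends) reaches Friday, 2026-04-03.

2026-04-03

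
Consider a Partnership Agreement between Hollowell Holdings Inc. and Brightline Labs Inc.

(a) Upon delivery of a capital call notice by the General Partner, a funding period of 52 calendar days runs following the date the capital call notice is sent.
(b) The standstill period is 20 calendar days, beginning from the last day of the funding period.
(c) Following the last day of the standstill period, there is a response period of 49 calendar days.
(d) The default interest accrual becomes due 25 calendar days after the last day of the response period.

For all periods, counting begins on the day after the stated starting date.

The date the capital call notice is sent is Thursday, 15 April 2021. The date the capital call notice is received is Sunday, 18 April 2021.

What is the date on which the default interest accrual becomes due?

Adding 52 calendar days to 15 April 2021 gives 6 June 2021, which is the last day of the funding period.
The last day of the standstill period: 6 June 2021 + 20 days = 26 June 2021.
The last day of the response period: 49 calendar days after 26 June 2021 is 14 August 2021.
Adding 25 calendar days to 14 August 2021 gives 8 September 2021, which is the date on which the default interest accrual becomes due.

8 September 2021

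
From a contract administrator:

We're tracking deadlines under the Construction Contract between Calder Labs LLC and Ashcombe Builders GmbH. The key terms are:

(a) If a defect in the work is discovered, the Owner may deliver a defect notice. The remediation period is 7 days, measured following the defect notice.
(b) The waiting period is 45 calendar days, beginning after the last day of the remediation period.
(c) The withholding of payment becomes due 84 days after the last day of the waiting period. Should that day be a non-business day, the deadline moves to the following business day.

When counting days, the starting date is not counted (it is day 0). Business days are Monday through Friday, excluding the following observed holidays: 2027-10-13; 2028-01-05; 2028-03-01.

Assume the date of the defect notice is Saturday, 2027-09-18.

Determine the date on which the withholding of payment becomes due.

2028-02-01

The last day of the remediation period: 7 calendar days after 2027-09-18 is 2027-09-25.
The last day of the waiting period: 45 calendar days after 2027-09-25 is 2027-11-09.
The date on which the withholding of payment becomes due: 2027-11-09 + 84 days = 2028-02-01. 2028-02-01 is a Tuesday and is not a listed holiday, so no roll-forward applies.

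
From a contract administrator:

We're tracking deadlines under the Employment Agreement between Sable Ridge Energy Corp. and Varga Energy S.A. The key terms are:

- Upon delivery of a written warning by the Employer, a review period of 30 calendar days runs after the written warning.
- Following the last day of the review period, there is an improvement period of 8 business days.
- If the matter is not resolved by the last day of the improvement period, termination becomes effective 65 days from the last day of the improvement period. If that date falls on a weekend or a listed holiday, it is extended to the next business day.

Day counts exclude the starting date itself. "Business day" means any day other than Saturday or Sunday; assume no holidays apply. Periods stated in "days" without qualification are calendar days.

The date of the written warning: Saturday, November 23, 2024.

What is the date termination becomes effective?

March 10, 2025

Adding 30 calendar days to November 23, 2024 gives December 23, 2024, which is the last day of the review period.
The last day of the improvement period: counting 8 business days from Monday, December 23, 2024 (Dec 24, Dec 25, Dec 26, Dec 27, Dec 30, Dec 31, Jan 1, Jan 2, skipping weekends) reaches Thursday, January 2, 2025.
The date termination becomes effective: January 2, 2025 + 65 days = March 8, 2025. That falls on a Saturday, so it rolls to the next business day, Monday, March 10, 2025.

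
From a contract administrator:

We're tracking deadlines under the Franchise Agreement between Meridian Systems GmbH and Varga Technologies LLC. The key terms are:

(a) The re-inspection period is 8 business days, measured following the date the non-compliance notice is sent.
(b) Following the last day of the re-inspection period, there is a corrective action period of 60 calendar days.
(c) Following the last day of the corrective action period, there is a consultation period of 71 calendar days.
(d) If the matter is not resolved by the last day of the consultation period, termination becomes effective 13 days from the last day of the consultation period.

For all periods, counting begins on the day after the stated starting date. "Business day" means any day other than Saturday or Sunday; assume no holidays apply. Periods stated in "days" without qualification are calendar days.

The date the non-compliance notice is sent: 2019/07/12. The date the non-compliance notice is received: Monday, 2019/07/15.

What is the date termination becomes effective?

The last day of the re-inspection period: 8 business days after Friday, 2019/07/12, skipping weekends — Jul 15, Jul 16, Jul 17, Jul 18, Jul 19, Jul 22, Jul 23, Jul 24 — lands on Wednesday, 2019/07/24.
The last day of the corrective action period: 60 calendar days after 2019/07/24 is 2019/09/22.
Adding 71 calendar days to 2019/09/22 gives 2019/12/02, which is the last day of the consultation period.
Adding 13 calendar days to 2019/12/02 gives 2019/12/15, which is the date termination becomes effective.

2019/12/15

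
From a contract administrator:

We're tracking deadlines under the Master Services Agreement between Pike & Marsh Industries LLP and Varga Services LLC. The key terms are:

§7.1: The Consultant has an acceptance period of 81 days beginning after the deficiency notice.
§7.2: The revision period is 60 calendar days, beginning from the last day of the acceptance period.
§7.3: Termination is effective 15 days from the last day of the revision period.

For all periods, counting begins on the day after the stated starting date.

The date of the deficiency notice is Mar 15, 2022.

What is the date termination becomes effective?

The last day of the acceptance period: Mar 15, 2022 + 81 days = Jun 4, 2022.
The last day of the revision period: 60 calendar days after Jun 4, 2022 is Aug 3, 2022.
The date termination becomes effective: 15 calendar days after Aug 3, 2022 is Aug 18, 2022.

Aug 18, 2022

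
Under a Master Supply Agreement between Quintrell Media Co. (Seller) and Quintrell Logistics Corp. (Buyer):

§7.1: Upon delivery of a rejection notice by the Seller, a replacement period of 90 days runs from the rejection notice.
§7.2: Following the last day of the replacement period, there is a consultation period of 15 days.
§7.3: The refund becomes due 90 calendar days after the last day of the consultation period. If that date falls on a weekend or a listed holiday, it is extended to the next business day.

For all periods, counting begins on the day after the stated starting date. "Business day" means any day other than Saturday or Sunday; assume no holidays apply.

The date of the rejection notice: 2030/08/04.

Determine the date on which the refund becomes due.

2031/02/17

The last day of the replacement period: 2030/08/04 + 90 days = 2030/11/02.
The last day of the consultation period: 2030/11/02 + 15 days = 2030/11/17.
The date on which the refund becomes due: 2030/11/17 + 90 days = 2031/02/15. That falls on a Saturday, so it rolls to the next business day, Monday, 2031/02/17.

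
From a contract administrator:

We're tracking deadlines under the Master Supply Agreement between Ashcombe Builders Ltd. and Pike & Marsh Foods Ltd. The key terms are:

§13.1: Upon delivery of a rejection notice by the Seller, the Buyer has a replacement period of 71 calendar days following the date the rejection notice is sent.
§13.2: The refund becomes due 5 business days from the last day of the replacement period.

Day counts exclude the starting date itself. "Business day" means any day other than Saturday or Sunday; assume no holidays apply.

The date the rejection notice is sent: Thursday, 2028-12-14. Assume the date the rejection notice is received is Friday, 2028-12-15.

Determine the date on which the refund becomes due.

2029-03-02

The last day of the replacement period: 2028-12-14 + 71 days = 2029-02-23.
The date on which the refund becomes due: counting 5 business days from Friday, 2029-02-23 (Feb 26, Feb 27, Feb 28, Mar 1, Mar 2, skipping weekends) reaches Friday, 2029-03-02.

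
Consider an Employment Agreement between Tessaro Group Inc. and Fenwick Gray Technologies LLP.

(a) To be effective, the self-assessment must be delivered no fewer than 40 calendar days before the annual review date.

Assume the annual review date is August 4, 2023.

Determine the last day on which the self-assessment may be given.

June 25, 2023

Counting back 40 calendar days from August 4, 2023 gives June 25, 2023.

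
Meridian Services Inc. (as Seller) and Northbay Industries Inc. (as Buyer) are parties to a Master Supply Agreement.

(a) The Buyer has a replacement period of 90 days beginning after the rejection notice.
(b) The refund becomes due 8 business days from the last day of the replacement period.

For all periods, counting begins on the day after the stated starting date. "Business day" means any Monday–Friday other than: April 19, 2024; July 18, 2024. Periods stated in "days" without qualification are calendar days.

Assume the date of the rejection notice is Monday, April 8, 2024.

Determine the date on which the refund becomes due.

The last day of the replacement period: 90 calendar days after April 8, 2024 is July 7, 2024.
The date on which the refund becomes due: 8 business days after Sunday, July 7, 2024, skipping weekends — Jul 8, Jul 9, Jul 10, Jul 11, Jul 12, Jul 15, Jul 16, Jul 17 — lands on Wednesday, July 17, 2024.

July 17, 2024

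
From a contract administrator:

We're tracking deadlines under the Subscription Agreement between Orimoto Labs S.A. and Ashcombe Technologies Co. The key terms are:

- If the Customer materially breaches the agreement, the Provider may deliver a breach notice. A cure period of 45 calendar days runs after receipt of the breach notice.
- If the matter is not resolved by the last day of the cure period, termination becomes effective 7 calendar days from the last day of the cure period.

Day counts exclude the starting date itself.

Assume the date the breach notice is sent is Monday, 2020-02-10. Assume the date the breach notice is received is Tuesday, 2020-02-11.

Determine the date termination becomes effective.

The last day of the cure period: 45 calendar days after 2020-02-11 is 2020-03-27.
The date termination becomes effective: 2020-03-27 + 7 days = 2020-04-03.

2020-04-03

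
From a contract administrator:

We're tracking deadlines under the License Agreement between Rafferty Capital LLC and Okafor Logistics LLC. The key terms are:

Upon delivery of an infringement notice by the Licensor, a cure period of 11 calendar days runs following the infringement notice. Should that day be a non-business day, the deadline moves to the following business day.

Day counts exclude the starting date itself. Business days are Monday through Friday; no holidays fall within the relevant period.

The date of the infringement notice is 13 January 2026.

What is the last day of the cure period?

Adding 11 calendar days to 13 January 2026 gives 24 January 2026, which is the last day of the cure period. That falls on a Saturday, so it rolls to the next business day, Monday, 26 January 2026.

26 January 2026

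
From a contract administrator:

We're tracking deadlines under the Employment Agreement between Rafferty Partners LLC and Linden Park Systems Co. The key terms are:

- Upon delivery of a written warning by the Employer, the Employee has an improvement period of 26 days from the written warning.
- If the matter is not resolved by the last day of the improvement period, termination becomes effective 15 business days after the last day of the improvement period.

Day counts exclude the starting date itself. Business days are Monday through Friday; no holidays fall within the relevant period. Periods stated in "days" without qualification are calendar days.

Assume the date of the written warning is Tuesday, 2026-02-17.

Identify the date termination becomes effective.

2026-04-03

Adding 26 calendar days to 2026-02-17 gives 2026-03-15, which is the last day of the improvement period.
The date termination becomes effective: counting 15 business days from Sunday, 2026-03-15 (Mar 16, Mar 17, Mar 18, Mar 19, …, Apr 1, Apr 2, Apr 3, skipping weekends) reaches Friday, 2026-04-03.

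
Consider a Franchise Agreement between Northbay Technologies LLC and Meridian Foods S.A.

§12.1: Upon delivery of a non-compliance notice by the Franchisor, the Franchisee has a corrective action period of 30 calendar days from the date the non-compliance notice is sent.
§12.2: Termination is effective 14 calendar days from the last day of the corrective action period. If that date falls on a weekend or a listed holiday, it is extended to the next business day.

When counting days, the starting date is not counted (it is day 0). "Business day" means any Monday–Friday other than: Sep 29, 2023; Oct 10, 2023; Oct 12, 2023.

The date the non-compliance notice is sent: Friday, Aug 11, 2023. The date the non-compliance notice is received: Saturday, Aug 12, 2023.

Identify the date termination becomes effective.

The last day of the corrective action period: Aug 11, 2023 + 30 days = Sep 10, 2023.
The date termination becomes effective: Sep 10, 2023 + 14 days = Sep 24, 2023. That falls on a Sunday, so it rolls to the next business day, Monday, Sep 25, 2023.

Sep 25, 2023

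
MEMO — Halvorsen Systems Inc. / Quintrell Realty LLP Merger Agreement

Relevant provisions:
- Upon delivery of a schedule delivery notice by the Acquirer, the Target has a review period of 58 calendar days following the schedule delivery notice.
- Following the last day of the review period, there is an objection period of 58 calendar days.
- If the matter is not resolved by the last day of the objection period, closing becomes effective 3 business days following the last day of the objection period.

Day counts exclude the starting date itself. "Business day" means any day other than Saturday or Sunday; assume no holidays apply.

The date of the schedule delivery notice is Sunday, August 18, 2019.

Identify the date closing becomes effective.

December 17, 2019

Adding 58 calendar days to August 18, 2019 gives October 15, 2019, which is the last day of the review period.
Adding 58 calendar days to October 15, 2019 gives December 12, 2019, which is the last day of the objection period.
The date closing becomes effective: 3 business days after Thursday, December 12, 2019, skipping weekends — Dec 13, Dec 16, Dec 17 — lands on Tuesday, December 17, 2019.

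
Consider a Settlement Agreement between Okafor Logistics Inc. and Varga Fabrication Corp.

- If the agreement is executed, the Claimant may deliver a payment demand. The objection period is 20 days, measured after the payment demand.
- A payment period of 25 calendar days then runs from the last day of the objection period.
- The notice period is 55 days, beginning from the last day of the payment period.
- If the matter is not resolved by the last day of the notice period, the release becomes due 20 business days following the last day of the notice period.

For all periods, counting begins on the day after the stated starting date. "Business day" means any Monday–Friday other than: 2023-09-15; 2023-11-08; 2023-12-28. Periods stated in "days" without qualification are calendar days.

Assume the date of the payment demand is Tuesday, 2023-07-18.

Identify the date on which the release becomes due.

The last day of the objection period: 2023-07-18 + 20 days = 2023-08-07.
The last day of the payment period: 25 calendar days after 2023-08-07 is 2023-09-01.
The last day of the notice period: 55 calendar days after 2023-09-01 is 2023-10-26.
The date on which the release becomes due: 20 business days after Thursday, 2023-10-26, skipping weekends and the listed holiday on Nov 8 — Oct 27, Oct 30, Oct 31, Nov 1, …, Nov 22, Nov 23, Nov 24 — lands on Friday, 2023-11-24.

2023-11-24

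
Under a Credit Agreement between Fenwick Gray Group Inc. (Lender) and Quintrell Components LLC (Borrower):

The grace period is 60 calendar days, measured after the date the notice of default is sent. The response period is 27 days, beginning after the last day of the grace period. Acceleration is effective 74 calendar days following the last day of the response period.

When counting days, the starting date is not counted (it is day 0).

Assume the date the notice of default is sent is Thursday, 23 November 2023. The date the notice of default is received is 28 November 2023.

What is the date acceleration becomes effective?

2 May 2024

Adding 60 calendar days to 23 November 2023 gives 22 January 2024, which is the last day of the grace period.
The last day of the response period: 22 January 2024 + 27 days = 18 February 2024.
The date acceleration becomes effective: 74 calendar days after 18 February 2024 is 2 May 2024.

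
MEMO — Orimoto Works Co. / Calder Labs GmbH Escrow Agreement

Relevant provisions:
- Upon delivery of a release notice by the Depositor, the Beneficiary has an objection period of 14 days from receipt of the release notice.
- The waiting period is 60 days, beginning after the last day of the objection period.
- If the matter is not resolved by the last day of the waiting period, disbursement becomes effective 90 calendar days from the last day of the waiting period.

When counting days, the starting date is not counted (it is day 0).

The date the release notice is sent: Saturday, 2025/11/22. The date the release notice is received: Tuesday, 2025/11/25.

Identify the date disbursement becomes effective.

Adding 14 calendar days to 2025/11/25 gives 2025/12/09, which is the last day of the objection period.
The last day of the waiting period: 60 calendar days after 2025/12/09 is 2026/02/07.
The date disbursement becomes effective: 90 calendar days after 2026/02/07 is 2026/05/08.

2026/05/08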